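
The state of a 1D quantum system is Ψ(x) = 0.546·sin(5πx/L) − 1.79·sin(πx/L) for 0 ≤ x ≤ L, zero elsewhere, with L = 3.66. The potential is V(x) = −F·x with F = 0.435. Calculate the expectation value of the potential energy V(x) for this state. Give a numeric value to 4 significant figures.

-0.7961

⟨V⟩ = ∫ V(x)·|Ψ|² dx / ∫|Ψ|² dx.
On 0 ≤ x ≤ L (j ≠ l): ∫sin²(jπx/L) dx = L/2, ∫sin(jπx/L)·sin(lπx/L) dx = 0; diagonal moments ∫x·sin²(jπx/L) dx = L²/4, ∫x²·sin²(jπx/L) dx = L³·(1/6 − 1/(4j²π²)); cross terms ∫x·sin(jπx/L)·sin(lπx/L) dx = 0 for j + l even and −4jlL²/(π²(j² − l²)²) for j + l odd, ∫x²·sin(jπx/L)·sin(lπx/L) dx = (−1)^(j+l)·4jlL³/(π²(j² − l²)²); higher powers the same way via product-to-sum and parts.
State is unnormalized: ∫|Ψ|² dx = 6.4091, and ∫Ψ*·V(x)·Ψ dx = -5.1019, so ⟨V⟩ = -5.1019 / 6.4091.
⟨V⟩ = -0.79605.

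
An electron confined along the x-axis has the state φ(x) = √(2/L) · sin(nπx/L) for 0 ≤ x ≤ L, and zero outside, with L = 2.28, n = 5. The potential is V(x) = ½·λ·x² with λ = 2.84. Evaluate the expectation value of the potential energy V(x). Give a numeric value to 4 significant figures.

2.446

⟨V⟩ = ∫ V(x)·|φ|² dx.
With sin²θ = (1 − cos2θ)/2 on 0 ≤ x ≤ L: ∫sin²(nπx/L) dx = L/2, ∫x·sin²(nπx/L) dx = L²/4, ∫x²·sin²(nπx/L) dx = L³·(1/6 − 1/(4n²π²)); higher powers xᵏ the same way, integrating xᵏ·cos(2nπx/L) by parts.
⟨V⟩ = 2.4456.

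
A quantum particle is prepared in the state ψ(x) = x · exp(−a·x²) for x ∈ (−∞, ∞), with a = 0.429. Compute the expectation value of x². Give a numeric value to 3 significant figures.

⟨x²⟩ = ∫ x²·|ψ|² dx / ∫|ψ|² dx (integrals over the domain).
Expand each integrand as polynomial × e^(−2ax²) and use ∫x^(2j)·e^(−2ax²) dx = (2j−1)!!/(4a)^j · √(π/(2a)), odd powers → 0; here √(π/(2a)) = 1.9135.
State is unnormalized: ∫|ψ|² dx = 1.1151, and ∫ψ*·x²·ψ dx = 1.9495, so ⟨x²⟩ = 1.9495 / 1.1151.
⟨x²⟩ = 1.7483.

1.75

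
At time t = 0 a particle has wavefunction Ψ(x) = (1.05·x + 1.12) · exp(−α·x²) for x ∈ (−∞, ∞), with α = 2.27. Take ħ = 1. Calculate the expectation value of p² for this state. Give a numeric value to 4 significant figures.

p² Ψ = −ħ² d²Ψ/dx²; ⟨p²⟩ = −ħ² ∫ Ψ*·Ψ'' dx / ∫|Ψ|² dx.
Expand each integrand as polynomial × e^(−2αx²) and use ∫x^(2j)·e^(−2αx²) dx = (2j−1)!!/(4α)^j · √(π/(2α)), odd powers → 0; here √(π/(2α)) = 0.83185. Differentiate with the product rule, d/dx e^(−αx²) = −2αx·e^(−αx²).
State is unnormalized: ∫|Ψ|² dx = 1.1445, and ∫Ψ*·(−ħ² Ψ'') dx = 3.0565, so ⟨p²⟩ = 3.0565 / 1.1445.
⟨p²⟩ = 2.6707.

2.671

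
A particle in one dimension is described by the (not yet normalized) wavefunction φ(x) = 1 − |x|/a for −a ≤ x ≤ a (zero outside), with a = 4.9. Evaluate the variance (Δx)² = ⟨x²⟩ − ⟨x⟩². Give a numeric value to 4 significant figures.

2.401

Compute ⟨x⟩ and ⟨x²⟩ separately, then (Δx)² = ⟨x²⟩ − ⟨x⟩².
φ is even, so ∫ over [−a, a] = 2∫₀ᵃ with φ = 1 − x/a there: ∫₀ᵃ (1 − x/a)² dx = a/3, ∫₀ᵃ x²(1 − x/a)² dx = a³/30, ∫₀ᵃ x⁴(1 − x/a)² dx = a⁵/105.
Normalization: ∫|φ|² dx = 3.2667.
⟨x⟩ = 0.0000 and ⟨x²⟩ = 2.4010.
(Δx)² = 2.4010 − (0.0000)² = 2.4010.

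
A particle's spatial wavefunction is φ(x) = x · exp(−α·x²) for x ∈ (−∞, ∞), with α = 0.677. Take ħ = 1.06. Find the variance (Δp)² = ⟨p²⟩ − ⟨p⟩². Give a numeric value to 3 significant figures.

Compute ⟨p⟩ and ⟨p²⟩ separately; (Δp)² = ⟨p²⟩ − ⟨p⟩².
Expand each integrand as polynomial × e^(−2αx²) and use ∫x^(2j)·e^(−2αx²) dx = (2j−1)!!/(4α)^j · √(π/(2α)), odd powers → 0; here √(π/(2α)) = 1.5232. Differentiate with the product rule, d/dx e^(−αx²) = −2αx·e^(−αx²).
Normalization: ∫|φ|² dx = 0.56249.
⟨p⟩ = 0.0000 and ⟨p²⟩ = 2.2820.
(Δp)² = 2.2820 − (0.0000)² = 2.2820.

2.28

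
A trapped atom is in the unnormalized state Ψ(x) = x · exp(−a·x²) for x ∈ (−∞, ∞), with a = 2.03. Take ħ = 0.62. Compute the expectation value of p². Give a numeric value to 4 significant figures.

p² Ψ = −ħ² d²Ψ/dx²; ⟨p²⟩ = −ħ² ∫ Ψ*·Ψ'' dx / ∫|Ψ|² dx.
Expand each integrand as polynomial × e^(−2ax²) and use ∫x^(2j)·e^(−2ax²) dx = (2j−1)!!/(4a)^j · √(π/(2a)), odd powers → 0; here √(π/(2a)) = 0.87965. Differentiate with the product rule, d/dx e^(−ax²) = −2ax·e^(−ax²).
State is unnormalized: ∫|Ψ|² dx = 0.10833, and ∫Ψ*·(−ħ² Ψ'') dx = 0.25360, so ⟨p²⟩ = 0.25360 / 0.10833.
⟨p²⟩ = 2.3410.

2.341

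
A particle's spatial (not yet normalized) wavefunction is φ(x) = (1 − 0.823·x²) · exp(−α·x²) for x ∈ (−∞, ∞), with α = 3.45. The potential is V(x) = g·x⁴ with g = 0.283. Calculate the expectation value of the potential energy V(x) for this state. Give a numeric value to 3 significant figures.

0.00264

⟨V⟩ = ∫ V(x)·|φ|² dx / ∫|φ|² dx.
Expand each integrand as polynomial × e^(−2αx²) and use ∫x^(2j)·e^(−2αx²) dx = (2j−1)!!/(4α)^j · √(π/(2α)), odd powers → 0; here √(π/(2α)) = 0.67476.
State is unnormalized: ∫|φ|² dx = 0.60148, and ∫φ*·V(x)·φ dx = 0.0015886, so ⟨V⟩ = 0.0015886 / 0.60148.
⟨V⟩ = 0.0026412.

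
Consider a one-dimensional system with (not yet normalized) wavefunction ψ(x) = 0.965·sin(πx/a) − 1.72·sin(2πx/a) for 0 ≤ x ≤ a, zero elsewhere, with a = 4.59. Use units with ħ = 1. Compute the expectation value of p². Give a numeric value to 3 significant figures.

p² ψ = −ħ² d²ψ/dx²; ⟨p²⟩ = −ħ² ∫ ψ*·ψ'' dx / ∫|ψ|² dx.
d²/dx² sin(jπx/a) = −(jπ/a)²·sin(jπx/a); on 0 ≤ x ≤ a, ∫sin²(jπx/a) dx = a/2 and ∫sin(jπx/a)·sin(lπx/a) dx = 0 for j ≠ l, so only diagonal terms survive in ∫|ψ|² and ∫ψ·ψ″; ∫ψ·ψ′ dx = [ψ²/2] between the walls = 0.
State is unnormalized: ∫|ψ|² dx = 8.9267, and ∫ψ*·(−ħ² ψ'') dx = 13.724, so ⟨p²⟩ = 13.724 / 8.9267.
⟨p²⟩ = 1.5374.

1.54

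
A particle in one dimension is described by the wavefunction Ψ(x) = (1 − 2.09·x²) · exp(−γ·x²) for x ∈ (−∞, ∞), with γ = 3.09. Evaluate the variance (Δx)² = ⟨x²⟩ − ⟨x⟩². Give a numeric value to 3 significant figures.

0.0448

Compute ⟨x⟩ and ⟨x²⟩ separately, then (Δx)² = ⟨x²⟩ − ⟨x⟩².
Expand each integrand as polynomial × e^(−2γx²) and use ∫x^(2j)·e^(−2γx²) dx = (2j−1)!!/(4γ)^j · √(π/(2γ)), odd powers → 0; here √(π/(2γ)) = 0.71299.
Normalization: ∫|Ψ|² dx = 0.53302.
⟨x⟩ = 0.0000 and ⟨x²⟩ = 0.044840.
(Δx)² = 0.044840 − (0.0000)² = 0.044840.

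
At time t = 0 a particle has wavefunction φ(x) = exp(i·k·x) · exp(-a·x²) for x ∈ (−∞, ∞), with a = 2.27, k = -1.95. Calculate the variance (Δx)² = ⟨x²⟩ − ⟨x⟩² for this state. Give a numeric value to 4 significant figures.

Compute ⟨x⟩ and ⟨x²⟩ separately, then (Δx)² = ⟨x²⟩ − ⟨x⟩².
Gaussian moments: ∫x^(2j)·e^(−2ax²) dx = (2j−1)!!/(4a)^j · √(π/(2a)), odd powers integrate to 0; here √(π/(2a)) = 0.83185.
Normalization: ∫|φ|² dx = 0.83185.
⟨x⟩ = 0.0000 and ⟨x²⟩ = 0.11013.
(Δx)² = 0.11013 − (0.0000)² = 0.11013.

0.1101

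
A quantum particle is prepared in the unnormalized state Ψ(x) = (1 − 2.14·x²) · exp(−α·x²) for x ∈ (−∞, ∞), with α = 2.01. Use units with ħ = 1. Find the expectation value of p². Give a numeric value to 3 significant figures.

5.99

p² Ψ = −ħ² d²Ψ/dx²; ⟨p²⟩ = −ħ² ∫ Ψ*·Ψ'' dx / ∫|Ψ|² dx.
Expand each integrand as polynomial × e^(−2αx²) and use ∫x^(2j)·e^(−2αx²) dx = (2j−1)!!/(4α)^j · √(π/(2α)), odd powers → 0; here √(π/(2α)) = 0.88402. Differentiate with the product rule, d/dx e^(−αx²) = −2αx·e^(−αx²).
State is unnormalized: ∫|Ψ|² dx = 0.60131, and ∫Ψ*·(−ħ² Ψ'') dx = 3.6040, so ⟨p²⟩ = 3.6040 / 0.60131.
⟨p²⟩ = 5.9935.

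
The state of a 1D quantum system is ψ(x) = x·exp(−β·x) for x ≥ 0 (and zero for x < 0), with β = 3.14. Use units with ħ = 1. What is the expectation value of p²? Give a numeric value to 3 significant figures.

p² ψ = −ħ² d²ψ/dx²; ⟨p²⟩ = −ħ² ∫ ψ*·ψ'' dx / ∫|ψ|² dx.
Differentiate x·exp(−β·x) with the product rule; every integrand then reduces to terms xʲ·e^(−2βx) on [0, ∞), with ∫₀^∞ xʲ·e^(−2βx) dx = j!/(2β)^(j+1).
State is unnormalized: ∫|ψ|² dx = 0.0080752, and ∫ψ*·(−ħ² ψ'') dx = 0.079618, so ⟨p²⟩ = 0.079618 / 0.0080752.
⟨p²⟩ = 9.8596.

9.86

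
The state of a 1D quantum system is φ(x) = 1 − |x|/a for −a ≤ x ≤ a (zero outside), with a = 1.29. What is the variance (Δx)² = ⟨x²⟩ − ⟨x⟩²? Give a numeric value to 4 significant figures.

Compute ⟨x⟩ and ⟨x²⟩ separately, then (Δx)² = ⟨x²⟩ − ⟨x⟩².
φ is even, so ∫ over [−a, a] = 2∫₀ᵃ with φ = 1 − x/a there: ∫₀ᵃ (1 − x/a)² dx = a/3, ∫₀ᵃ x²(1 − x/a)² dx = a³/30, ∫₀ᵃ x⁴(1 − x/a)² dx = a⁵/105.
Normalization: ∫|φ|² dx = 0.86000.
⟨x⟩ = 0.0000 and ⟨x²⟩ = 0.16641.
(Δx)² = 0.16641 − (0.0000)² = 0.16641.

0.1664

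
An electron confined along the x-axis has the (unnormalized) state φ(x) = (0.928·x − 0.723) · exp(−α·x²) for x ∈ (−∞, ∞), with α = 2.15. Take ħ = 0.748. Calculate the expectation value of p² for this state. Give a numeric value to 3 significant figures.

p² φ = −ħ² d²φ/dx²; ⟨p²⟩ = −ħ² ∫ φ*·φ'' dx / ∫|φ|² dx.
Expand each integrand as polynomial × e^(−2αx²) and use ∫x^(2j)·e^(−2αx²) dx = (2j−1)!!/(4α)^j · √(π/(2α)), odd powers → 0; here √(π/(2α)) = 0.85475. Differentiate with the product rule, d/dx e^(−αx²) = −2αx·e^(−αx²).
State is unnormalized: ∫|φ|² dx = 0.53240, and ∫φ*·(−ħ² φ'') dx = 0.84636, so ⟨p²⟩ = 0.84636 / 0.53240.
⟨p²⟩ = 1.5897.

1.59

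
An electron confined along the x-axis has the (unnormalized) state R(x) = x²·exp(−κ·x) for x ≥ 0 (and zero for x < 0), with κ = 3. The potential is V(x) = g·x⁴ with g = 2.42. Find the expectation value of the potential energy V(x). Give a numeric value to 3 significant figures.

3.14

⟨V⟩ = ∫ V(x)·|R|² dx / ∫|R|² dx.
Every integrand reduces to terms xʲ·e^(−2κx) on [0, ∞); use ∫₀^∞ xʲ·e^(−2κx) dx = j!/(2κ)^(j+1).
State is unnormalized: ∫|R|² dx = 0.0030864, and ∫R*·V(x)·R dx = 0.0096822, so ⟨V⟩ = 0.0096822 / 0.0030864.
⟨V⟩ = 3.1370.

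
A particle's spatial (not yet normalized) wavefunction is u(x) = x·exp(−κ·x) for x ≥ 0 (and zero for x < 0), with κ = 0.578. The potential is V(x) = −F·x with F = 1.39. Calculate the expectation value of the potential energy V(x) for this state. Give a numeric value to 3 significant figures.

-3.61

⟨V⟩ = ∫ V(x)·|u|² dx / ∫|u|² dx.
Every integrand reduces to terms xʲ·e^(−2κx) on [0, ∞); use ∫₀^∞ xʲ·e^(−2κx) dx = j!/(2κ)^(j+1).
State is unnormalized: ∫|u|² dx = 1.2947, and ∫u*·V(x)·u dx = -4.6702, so ⟨V⟩ = -4.6702 / 1.2947.
⟨V⟩ = -3.6073.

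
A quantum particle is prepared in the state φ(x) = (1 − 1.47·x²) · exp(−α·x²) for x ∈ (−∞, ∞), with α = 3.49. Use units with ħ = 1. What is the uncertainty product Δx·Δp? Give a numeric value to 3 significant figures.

Δx = √(⟨x²⟩−⟨x⟩²), Δp = √(⟨p²⟩−⟨p⟩²).
Expand each integrand as polynomial × e^(−2αx²) and use ∫x^(2j)·e^(−2αx²) dx = (2j−1)!!/(4α)^j · √(π/(2α)), odd powers → 0; here √(π/(2α)) = 0.67088. Differentiate with the product rule, d/dx e^(−αx²) = −2αx·e^(−αx²).
Normalization: ∫|φ|² dx = 0.55191.
⟨x⟩ = 0.0000, ⟨x²⟩ = 0.046543 ⇒ Δx = 0.21574.
⟨p⟩ = 0.0000, ⟨p²⟩ = 5.4650 ⇒ Δp = 2.3377.
Δx·Δp = 0.50434.

0.504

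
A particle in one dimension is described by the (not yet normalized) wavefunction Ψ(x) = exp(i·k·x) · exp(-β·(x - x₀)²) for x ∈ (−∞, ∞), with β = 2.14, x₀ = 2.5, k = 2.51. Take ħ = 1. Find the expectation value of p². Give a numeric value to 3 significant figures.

8.44

p² Ψ = −ħ² d²Ψ/dx²; ⟨p²⟩ = −ħ² ∫ Ψ*·Ψ'' dx / ∫|Ψ|² dx.
Gaussian moments (u = x − x₀): ∫u^(2j)·e^(−2βu²) du = (2j−1)!!/(4β)^j · √(π/(2β)), odd powers integrate to 0; here √(π/(2β)) = 0.85675. Derivatives: Ψ′ = (ik − 2βu)·Ψ, Ψ″ = ((ik − 2βu)² − 2β)·Ψ; the odd-in-u pieces drop out.
State is unnormalized: ∫|Ψ|² dx = 0.85675, and ∫Ψ*·(−ħ² Ψ'') dx = 7.2310, so ⟨p²⟩ = 7.2310 / 0.85675.
⟨p²⟩ = 8.4401.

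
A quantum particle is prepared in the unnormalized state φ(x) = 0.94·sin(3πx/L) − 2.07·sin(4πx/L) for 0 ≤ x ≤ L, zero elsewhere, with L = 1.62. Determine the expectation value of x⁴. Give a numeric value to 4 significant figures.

⟨x⁴⟩ = ∫ x⁴·|φ|² dx / ∫|φ|² dx (integrals over the domain).
On 0 ≤ x ≤ L (j ≠ l): ∫sin²(jπx/L) dx = L/2, ∫sin(jπx/L)·sin(lπx/L) dx = 0; diagonal moments ∫x·sin²(jπx/L) dx = L²/4, ∫x²·sin²(jπx/L) dx = L³·(1/6 − 1/(4j²π²)); cross terms ∫x·sin(jπx/L)·sin(lπx/L) dx = 0 for j + l even and −4jlL²/(π²(j² − l²)²) for j + l odd, ∫x²·sin(jπx/L)·sin(lπx/L) dx = (−1)^(j+l)·4jlL³/(π²(j² − l²)²); higher powers the same way via product-to-sum and parts.
State is unnormalized: ∫|φ|² dx = 4.1865, and ∫φ*·x⁴·φ dx = 8.8349, so ⟨x⁴⟩ = 8.8349 / 4.1865.
⟨x⁴⟩ = 2.1103.

2.110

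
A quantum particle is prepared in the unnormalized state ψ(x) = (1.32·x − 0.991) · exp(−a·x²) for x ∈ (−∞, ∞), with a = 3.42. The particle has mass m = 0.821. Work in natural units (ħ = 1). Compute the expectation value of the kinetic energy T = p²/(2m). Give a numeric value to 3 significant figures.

T = −(ħ²/2m) d²/dx², so ⟨T⟩ = −(ħ²/2m) ∫ ψ*·ψ'' dx / ∫|ψ|² dx; with m = 0.821.
Expand each integrand as polynomial × e^(−2ax²) and use ∫x^(2j)·e^(−2ax²) dx = (2j−1)!!/(4a)^j · √(π/(2a)), odd powers → 0; here √(π/(2a)) = 0.67771. Differentiate with the product rule, d/dx e^(−ax²) = −2ax·e^(−ax²).
State is unnormalized: ∫|ψ|² dx = 0.75189, and ∫ψ*·(−ħ²/2m · ψ'') dx = 1.9256, so ⟨T⟩ = 1.9256 / 0.75189.
⟨T⟩ = 2.5611.

2.56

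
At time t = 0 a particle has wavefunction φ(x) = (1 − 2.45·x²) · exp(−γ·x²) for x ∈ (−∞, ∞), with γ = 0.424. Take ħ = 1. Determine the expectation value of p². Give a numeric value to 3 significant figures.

p² φ = −ħ² d²φ/dx²; ⟨p²⟩ = −ħ² ∫ φ*·φ'' dx / ∫|φ|² dx.
Expand each integrand as polynomial × e^(−2γx²) and use ∫x^(2j)·e^(−2γx²) dx = (2j−1)!!/(4γ)^j · √(π/(2γ)), odd powers → 0; here √(π/(2γ)) = 1.9248. Differentiate with the product rule, d/dx e^(−γx²) = −2γx·e^(−γx²).
State is unnormalized: ∫|φ|² dx = 8.4136, and ∫φ*·(−ħ² φ'') dx = 15.095, so ⟨p²⟩ = 15.095 / 8.4136.
⟨p²⟩ = 1.7941.

1.79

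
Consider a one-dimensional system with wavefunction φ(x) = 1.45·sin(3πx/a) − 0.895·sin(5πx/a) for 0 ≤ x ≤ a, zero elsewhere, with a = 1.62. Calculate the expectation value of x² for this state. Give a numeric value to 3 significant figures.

0.751

⟨x²⟩ = ∫ x²·|φ|² dx / ∫|φ|² dx (integrals over the domain).
On 0 ≤ x ≤ a (j ≠ l): ∫sin²(jπx/a) dx = a/2, ∫sin(jπx/a)·sin(lπx/a) dx = 0; diagonal moments ∫x·sin²(jπx/a) dx = a²/4, ∫x²·sin²(jπx/a) dx = a³·(1/6 − 1/(4j²π²)); cross terms ∫x·sin(jπx/a)·sin(lπx/a) dx = 0 for j + l even and −4jla²/(π²(j² − l²)²) for j + l odd, ∫x²·sin(jπx/a)·sin(lπx/a) dx = (−1)^(j+l)·4jla³/(π²(j² − l²)²); higher powers the same way via product-to-sum and parts.
State is unnormalized: ∫|φ|² dx = 2.3519, and ∫φ*·x²·φ dx = 1.7667, so ⟨x²⟩ = 1.7667 / 2.3519.
⟨x²⟩ = 0.75121.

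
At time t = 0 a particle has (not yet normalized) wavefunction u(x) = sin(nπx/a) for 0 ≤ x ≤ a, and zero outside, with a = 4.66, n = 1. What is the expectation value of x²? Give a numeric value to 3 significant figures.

⟨x²⟩ = ∫ x²·|u|² dx / ∫|u|² dx (integrals over the domain).
With sin²θ = (1 − cos2θ)/2 on 0 ≤ x ≤ a: ∫sin²(nπx/a) dx = a/2, ∫x·sin²(nπx/a) dx = a²/4, ∫x²·sin²(nπx/a) dx = a³·(1/6 − 1/(4n²π²)); higher powers xᵏ the same way, integrating xᵏ·cos(2nπx/a) by parts.
State is unnormalized: ∫|u|² dx = 2.3300, and ∫u*·x²·u dx = 14.302, so ⟨x²⟩ = 14.302 / 2.3300.
⟨x²⟩ = 6.1384.

6.14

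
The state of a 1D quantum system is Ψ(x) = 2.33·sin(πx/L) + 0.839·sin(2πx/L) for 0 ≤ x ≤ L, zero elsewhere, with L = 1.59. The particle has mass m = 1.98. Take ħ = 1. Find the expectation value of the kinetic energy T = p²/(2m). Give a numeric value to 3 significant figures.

1.33

T = −(ħ²/2m) d²/dx², so ⟨T⟩ = −(ħ²/2m) ∫ Ψ*·Ψ'' dx / ∫|Ψ|² dx; with m = 1.98.
d²/dx² sin(jπx/L) = −(jπ/L)²·sin(jπx/L); on 0 ≤ x ≤ L, ∫sin²(jπx/L) dx = L/2 and ∫sin(jπx/L)·sin(lπx/L) dx = 0 for j ≠ l, so only diagonal terms survive in ∫|Ψ|² and ∫Ψ·Ψ″; ∫Ψ·Ψ′ dx = [Ψ²/2] between the walls = 0.
State is unnormalized: ∫|Ψ|² dx = 4.8756, and ∫Ψ*·(−ħ²/2m · Ψ'') dx = 6.4617, so ⟨T⟩ = 6.4617 / 4.8756.
⟨T⟩ = 1.3253.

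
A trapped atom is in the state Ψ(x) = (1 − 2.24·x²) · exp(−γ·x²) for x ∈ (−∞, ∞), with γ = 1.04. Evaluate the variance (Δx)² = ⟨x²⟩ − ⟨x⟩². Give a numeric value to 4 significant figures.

0.6422

Compute ⟨x⟩ and ⟨x²⟩ separately, then (Δx)² = ⟨x²⟩ − ⟨x⟩².
Expand each integrand as polynomial × e^(−2γx²) and use ∫x^(2j)·e^(−2γx²) dx = (2j−1)!!/(4γ)^j · √(π/(2γ)), odd powers → 0; here √(π/(2γ)) = 1.2290.
Normalization: ∫|Ψ|² dx = 0.97445.
⟨x⟩ = 0.0000 and ⟨x²⟩ = 0.64222.
(Δx)² = 0.64222 − (0.0000)² = 0.64222.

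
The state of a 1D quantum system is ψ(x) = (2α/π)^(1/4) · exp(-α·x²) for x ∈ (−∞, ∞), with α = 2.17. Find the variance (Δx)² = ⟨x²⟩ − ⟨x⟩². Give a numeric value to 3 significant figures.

0.115

Compute ⟨x⟩ and ⟨x²⟩ separately, then (Δx)² = ⟨x²⟩ − ⟨x⟩².
Gaussian moments: ∫x^(2j)·e^(−2αx²) dx = (2j−1)!!/(4α)^j · √(π/(2α)), odd powers integrate to 0; here √(π/(2α)) = 0.85081.
⟨x⟩ = 0.0000 and ⟨x²⟩ = 0.11521.
(Δx)² = 0.11521 − (0.0000)² = 0.11521.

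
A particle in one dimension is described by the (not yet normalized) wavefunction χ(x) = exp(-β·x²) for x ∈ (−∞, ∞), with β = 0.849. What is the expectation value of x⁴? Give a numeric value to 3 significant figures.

0.260

⟨x⁴⟩ = ∫ x⁴·|χ|² dx / ∫|χ|² dx (integrals over the domain).
Gaussian moments: ∫x^(2j)·e^(−2βx²) dx = (2j−1)!!/(4β)^j · √(π/(2β)), odd powers integrate to 0; here √(π/(2β)) = 1.3602.
State is unnormalized: ∫|χ|² dx = 1.3602, and ∫χ*·x⁴·χ dx = 0.35383, so ⟨x⁴⟩ = 0.35383 / 1.3602.
⟨x⁴⟩ = 0.26013.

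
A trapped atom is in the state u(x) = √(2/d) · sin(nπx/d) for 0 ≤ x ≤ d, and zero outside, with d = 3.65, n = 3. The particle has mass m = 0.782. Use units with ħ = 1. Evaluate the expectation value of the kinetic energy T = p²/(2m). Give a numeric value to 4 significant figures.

4.263

T = −(ħ²/2m) d²/dx², so ⟨T⟩ = −(ħ²/2m) ∫ u*·u'' dx; with m = 0.782.
d/dx sin(nπx/d) = (nπ/d)·cos(nπx/d) and d²/dx² sin(nπx/d) = −(nπ/d)²·sin(nπx/d); on 0 ≤ x ≤ d, ∫sin²(nπx/d) dx = d/2 and ∫sin(nπx/d)·cos(nπx/d) dx = 0.
⟨T⟩ = 4.2630.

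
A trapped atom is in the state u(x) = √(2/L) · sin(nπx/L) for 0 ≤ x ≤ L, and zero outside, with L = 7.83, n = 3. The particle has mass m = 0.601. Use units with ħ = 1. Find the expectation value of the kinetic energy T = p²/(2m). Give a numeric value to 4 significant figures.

1.205

T = −(ħ²/2m) d²/dx², so ⟨T⟩ = −(ħ²/2m) ∫ u*·u'' dx; with m = 0.601.
d/dx sin(nπx/L) = (nπ/L)·cos(nπx/L) and d²/dx² sin(nπx/L) = −(nπ/L)²·sin(nπx/L); on 0 ≤ x ≤ L, ∫sin²(nπx/L) dx = L/2 and ∫sin(nπx/L)·cos(nπx/L) dx = 0.
⟨T⟩ = 1.2054.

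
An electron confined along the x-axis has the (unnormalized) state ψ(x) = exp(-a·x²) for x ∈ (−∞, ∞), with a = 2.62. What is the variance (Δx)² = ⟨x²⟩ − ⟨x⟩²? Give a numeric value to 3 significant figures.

0.0954

Compute ⟨x⟩ and ⟨x²⟩ separately, then (Δx)² = ⟨x²⟩ − ⟨x⟩².
Gaussian moments: ∫x^(2j)·e^(−2ax²) dx = (2j−1)!!/(4a)^j · √(π/(2a)), odd powers integrate to 0; here √(π/(2a)) = 0.77430.
Normalization: ∫|ψ|² dx = 0.77430.
⟨x⟩ = 0.0000 and ⟨x²⟩ = 0.095420.
(Δx)² = 0.095420 − (0.0000)² = 0.095420.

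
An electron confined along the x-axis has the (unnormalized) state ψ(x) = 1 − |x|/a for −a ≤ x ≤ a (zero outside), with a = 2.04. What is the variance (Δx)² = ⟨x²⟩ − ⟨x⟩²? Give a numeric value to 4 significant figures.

Compute ⟨x⟩ and ⟨x²⟩ separately, then (Δx)² = ⟨x²⟩ − ⟨x⟩².
ψ is even, so ∫ over [−a, a] = 2∫₀ᵃ with ψ = 1 − x/a there: ∫₀ᵃ (1 − x/a)² dx = a/3, ∫₀ᵃ x²(1 − x/a)² dx = a³/30, ∫₀ᵃ x⁴(1 − x/a)² dx = a⁵/105.
Normalization: ∫|ψ|² dx = 1.3600.
⟨x⟩ = 0.0000 and ⟨x²⟩ = 0.41616.
(Δx)² = 0.41616 − (0.0000)² = 0.41616.

0.4162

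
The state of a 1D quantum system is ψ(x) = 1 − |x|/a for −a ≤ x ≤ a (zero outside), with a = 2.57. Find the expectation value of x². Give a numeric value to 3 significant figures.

⟨x²⟩ = ∫ x²·|ψ|² dx / ∫|ψ|² dx (integrals over the domain).
ψ is even, so ∫ over [−a, a] = 2∫₀ᵃ with ψ = 1 − x/a there: ∫₀ᵃ (1 − x/a)² dx = a/3, ∫₀ᵃ x²(1 − x/a)² dx = a³/30, ∫₀ᵃ x⁴(1 − x/a)² dx = a⁵/105.
State is unnormalized: ∫|ψ|² dx = 1.7133, and ∫ψ*·x²·ψ dx = 1.1316, so ⟨x²⟩ = 1.1316 / 1.7133.
⟨x²⟩ = 0.66049.

0.660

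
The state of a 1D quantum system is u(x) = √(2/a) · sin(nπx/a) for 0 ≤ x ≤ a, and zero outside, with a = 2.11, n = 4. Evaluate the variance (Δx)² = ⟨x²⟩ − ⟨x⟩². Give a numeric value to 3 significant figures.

Compute ⟨x⟩ and ⟨x²⟩ separately, then (Δx)² = ⟨x²⟩ − ⟨x⟩².
With sin²θ = (1 − cos2θ)/2 on 0 ≤ x ≤ a: ∫sin²(nπx/a) dx = a/2, ∫x·sin²(nπx/a) dx = a²/4, ∫x²·sin²(nπx/a) dx = a³·(1/6 − 1/(4n²π²)); higher powers xᵏ the same way, integrating xᵏ·cos(2nπx/a) by parts.
⟨x⟩ = 1.0550 and ⟨x²⟩ = 1.4699.
(Δx)² = 1.4699 − (1.0550)² = 0.35691.

0.357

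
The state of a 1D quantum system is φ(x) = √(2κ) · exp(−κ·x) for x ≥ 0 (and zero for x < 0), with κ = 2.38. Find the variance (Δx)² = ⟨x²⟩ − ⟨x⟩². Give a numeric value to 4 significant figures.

0.04414

Compute ⟨x⟩ and ⟨x²⟩ separately, then (Δx)² = ⟨x²⟩ − ⟨x⟩².
Every integrand reduces to terms xʲ·e^(−2κx) on [0, ∞); use ∫₀^∞ xʲ·e^(−2κx) dx = j!/(2κ)^(j+1).
⟨x⟩ = 0.21008 and ⟨x²⟩ = 0.088271.
(Δx)² = 0.088271 − (0.21008)² = 0.044135.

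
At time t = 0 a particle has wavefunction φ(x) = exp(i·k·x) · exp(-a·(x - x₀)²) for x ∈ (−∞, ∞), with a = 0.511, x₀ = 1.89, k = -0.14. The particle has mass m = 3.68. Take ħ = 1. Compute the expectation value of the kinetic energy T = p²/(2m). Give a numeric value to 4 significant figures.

T = −(ħ²/2m) d²/dx², so ⟨T⟩ = −(ħ²/2m) ∫ φ*·φ'' dx / ∫|φ|² dx; with m = 3.68.
Gaussian moments (u = x − x₀): ∫u^(2j)·e^(−2au²) du = (2j−1)!!/(4a)^j · √(π/(2a)), odd powers integrate to 0; here √(π/(2a)) = 1.7533. Derivatives: φ′ = (ik − 2au)·φ, φ″ = ((ik − 2au)² − 2a)·φ; the odd-in-u pieces drop out.
State is unnormalized: ∫|φ|² dx = 1.7533, and ∫φ*·(−ħ²/2m · φ'') dx = 0.12640, so ⟨T⟩ = 0.12640 / 1.7533.
⟨T⟩ = 0.072092.

0.07209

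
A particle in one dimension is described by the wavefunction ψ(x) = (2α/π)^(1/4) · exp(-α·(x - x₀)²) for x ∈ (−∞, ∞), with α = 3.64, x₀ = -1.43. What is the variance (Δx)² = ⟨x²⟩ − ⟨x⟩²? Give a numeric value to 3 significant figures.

Compute ⟨x⟩ and ⟨x²⟩ separately, then (Δx)² = ⟨x²⟩ − ⟨x⟩².
Gaussian moments (u = x − x₀): ∫u^(2j)·e^(−2αu²) du = (2j−1)!!/(4α)^j · √(π/(2α)), odd powers integrate to 0; here √(π/(2α)) = 0.65692.
⟨x⟩ = -1.4300 and ⟨x²⟩ = 2.1136.
(Δx)² = 2.1136 − (-1.4300)² = 0.068681.

0.0687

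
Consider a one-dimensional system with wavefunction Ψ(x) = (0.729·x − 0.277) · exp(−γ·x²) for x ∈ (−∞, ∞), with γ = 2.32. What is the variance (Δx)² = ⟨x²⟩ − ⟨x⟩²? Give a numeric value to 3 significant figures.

0.0944

Compute ⟨x⟩ and ⟨x²⟩ separately, then (Δx)² = ⟨x²⟩ − ⟨x⟩².
Expand each integrand as polynomial × e^(−2γx²) and use ∫x^(2j)·e^(−2γx²) dx = (2j−1)!!/(4γ)^j · √(π/(2γ)), odd powers → 0; here √(π/(2γ)) = 0.82284.
Normalization: ∫|Ψ|² dx = 0.11026.
⟨x⟩ = -0.32479 and ⟨x²⟩ = 0.19987.
(Δx)² = 0.19987 − (-0.32479)² = 0.094381.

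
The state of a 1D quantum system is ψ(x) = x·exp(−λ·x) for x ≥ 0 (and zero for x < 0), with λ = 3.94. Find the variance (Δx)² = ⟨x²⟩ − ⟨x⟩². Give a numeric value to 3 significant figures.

Compute ⟨x⟩ and ⟨x²⟩ separately, then (Δx)² = ⟨x²⟩ − ⟨x⟩².
Every integrand reduces to terms xʲ·e^(−2λx) on [0, ∞); use ∫₀^∞ xʲ·e^(−2λx) dx = j!/(2λ)^(j+1).
Normalization: ∫|ψ|² dx = 0.0040874.
⟨x⟩ = 0.38071 and ⟨x²⟩ = 0.19325.
(Δx)² = 0.19325 − (0.38071)² = 0.048314.

0.0483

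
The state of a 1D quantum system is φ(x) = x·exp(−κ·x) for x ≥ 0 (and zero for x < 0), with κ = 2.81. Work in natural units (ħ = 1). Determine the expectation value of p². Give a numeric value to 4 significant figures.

p² φ = −ħ² d²φ/dx²; ⟨p²⟩ = −ħ² ∫ φ*·φ'' dx / ∫|φ|² dx.
Differentiate x·exp(−κ·x) with the product rule; every integrand then reduces to terms xʲ·e^(−2κx) on [0, ∞), with ∫₀^∞ xʲ·e^(−2κx) dx = j!/(2κ)^(j+1).
State is unnormalized: ∫|φ|² dx = 0.011267, and ∫φ*·(−ħ² φ'') dx = 0.088968, so ⟨p²⟩ = 0.088968 / 0.011267.
⟨p²⟩ = 7.8961.

7.896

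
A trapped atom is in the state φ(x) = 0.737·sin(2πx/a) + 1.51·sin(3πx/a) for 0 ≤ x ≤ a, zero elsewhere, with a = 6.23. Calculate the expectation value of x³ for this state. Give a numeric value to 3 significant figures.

⟨x³⟩ = ∫ x³·|φ|² dx / ∫|φ|² dx (integrals over the domain).
On 0 ≤ x ≤ a (j ≠ l): ∫sin²(jπx/a) dx = a/2, ∫sin(jπx/a)·sin(lπx/a) dx = 0; diagonal moments ∫x·sin²(jπx/a) dx = a²/4, ∫x²·sin²(jπx/a) dx = a³·(1/6 − 1/(4j²π²)); cross terms ∫x·sin(jπx/a)·sin(lπx/a) dx = 0 for j + l even and −4jla²/(π²(j² − l²)²) for j + l odd, ∫x²·sin(jπx/a)·sin(lπx/a) dx = (−1)^(j+l)·4jla³/(π²(j² − l²)²); higher powers the same way via product-to-sum and parts.
State is unnormalized: ∫|φ|² dx = 8.7945, and ∫φ*·x³·φ dx = 226.36, so ⟨x³⟩ = 226.36 / 8.7945.
⟨x³⟩ = 25.738.

25.7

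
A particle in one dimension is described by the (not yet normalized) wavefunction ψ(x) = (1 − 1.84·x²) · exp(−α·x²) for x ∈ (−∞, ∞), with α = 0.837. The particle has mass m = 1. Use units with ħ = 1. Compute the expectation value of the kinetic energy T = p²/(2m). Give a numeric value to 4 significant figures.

2.185

T = −(ħ²/2m) d²/dx², so ⟨T⟩ = −(ħ²/2m) ∫ ψ*·ψ'' dx / ∫|ψ|² dx; with m = 1.
Expand each integrand as polynomial × e^(−2αx²) and use ∫x^(2j)·e^(−2αx²) dx = (2j−1)!!/(4α)^j · √(π/(2α)), odd powers → 0; here √(π/(2α)) = 1.3699. Differentiate with the product rule, d/dx e^(−αx²) = −2αx·e^(−αx²).
State is unnormalized: ∫|ψ|² dx = 1.1055, and ∫ψ*·(−ħ²/2m · ψ'') dx = 2.4156, so ⟨T⟩ = 2.4156 / 1.1055.
⟨T⟩ = 2.1852.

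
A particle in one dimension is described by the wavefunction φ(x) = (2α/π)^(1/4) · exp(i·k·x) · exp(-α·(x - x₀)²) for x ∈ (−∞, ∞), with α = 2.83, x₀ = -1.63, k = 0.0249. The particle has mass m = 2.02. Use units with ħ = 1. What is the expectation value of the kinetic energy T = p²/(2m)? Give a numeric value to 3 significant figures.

T = −(ħ²/2m) d²/dx², so ⟨T⟩ = −(ħ²/2m) ∫ φ*·φ'' dx; with m = 2.02.
Gaussian moments (u = x − x₀): ∫u^(2j)·e^(−2αu²) du = (2j−1)!!/(4α)^j · √(π/(2α)), odd powers integrate to 0; here √(π/(2α)) = 0.74502. Derivatives: φ′ = (ik − 2αu)·φ, φ″ = ((ik − 2αu)² − 2α)·φ; the odd-in-u pieces drop out.
⟨T⟩ = 0.70065.

0.701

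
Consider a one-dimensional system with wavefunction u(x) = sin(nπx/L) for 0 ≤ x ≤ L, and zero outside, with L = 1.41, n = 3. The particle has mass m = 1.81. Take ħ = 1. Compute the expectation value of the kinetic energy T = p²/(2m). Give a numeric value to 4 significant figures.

12.34

T = −(ħ²/2m) d²/dx², so ⟨T⟩ = −(ħ²/2m) ∫ u*·u'' dx / ∫|u|² dx; with m = 1.81.
d/dx sin(nπx/L) = (nπ/L)·cos(nπx/L) and d²/dx² sin(nπx/L) = −(nπ/L)²·sin(nπx/L); on 0 ≤ x ≤ L, ∫sin²(nπx/L) dx = L/2 and ∫sin(nπx/L)·cos(nπx/L) dx = 0.
State is unnormalized: ∫|u|² dx = 0.70500, and ∫u*·(−ħ²/2m · u'') dx = 8.7013, so ⟨T⟩ = 8.7013 / 0.70500.
⟨T⟩ = 12.342.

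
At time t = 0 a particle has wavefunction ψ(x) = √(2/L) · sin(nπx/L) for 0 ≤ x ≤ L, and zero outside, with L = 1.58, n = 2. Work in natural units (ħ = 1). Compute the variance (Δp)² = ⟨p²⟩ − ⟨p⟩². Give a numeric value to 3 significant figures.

Compute ⟨p⟩ and ⟨p²⟩ separately; (Δp)² = ⟨p²⟩ − ⟨p⟩².
d/dx sin(nπx/L) = (nπ/L)·cos(nπx/L) and d²/dx² sin(nπx/L) = −(nπ/L)²·sin(nπx/L); on 0 ≤ x ≤ L, ∫sin²(nπx/L) dx = L/2 and ∫sin(nπx/L)·cos(nπx/L) dx = 0.
⟨p⟩ = 0.0000 and ⟨p²⟩ = 15.814.
(Δp)² = 15.814 − (0.0000)² = 15.814.

15.8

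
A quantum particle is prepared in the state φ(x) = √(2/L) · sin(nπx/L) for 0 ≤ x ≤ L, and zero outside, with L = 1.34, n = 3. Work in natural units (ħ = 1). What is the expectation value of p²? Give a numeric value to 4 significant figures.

p² φ = −ħ² d²φ/dx²; ⟨p²⟩ = −ħ² ∫ φ*·φ'' dx.
d/dx sin(nπx/L) = (nπ/L)·cos(nπx/L) and d²/dx² sin(nπx/L) = −(nπ/L)²·sin(nπx/L); on 0 ≤ x ≤ L, ∫sin²(nπx/L) dx = L/2 and ∫sin(nπx/L)·cos(nπx/L) dx = 0.
⟨p²⟩ = 49.469.

49.47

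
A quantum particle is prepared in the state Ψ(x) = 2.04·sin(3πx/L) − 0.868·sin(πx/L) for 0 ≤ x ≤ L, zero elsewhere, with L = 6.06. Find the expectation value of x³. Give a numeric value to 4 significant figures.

42.31

⟨x³⟩ = ∫ x³·|Ψ|² dx / ∫|Ψ|² dx (integrals over the domain).
On 0 ≤ x ≤ L (j ≠ l): ∫sin²(jπx/L) dx = L/2, ∫sin(jπx/L)·sin(lπx/L) dx = 0; diagonal moments ∫x·sin²(jπx/L) dx = L²/4, ∫x²·sin²(jπx/L) dx = L³·(1/6 − 1/(4j²π²)); cross terms ∫x·sin(jπx/L)·sin(lπx/L) dx = 0 for j + l even and −4jlL²/(π²(j² − l²)²) for j + l odd, ∫x²·sin(jπx/L)·sin(lπx/L) dx = (−1)^(j+l)·4jlL³/(π²(j² − l²)²); higher powers the same way via product-to-sum and parts.
State is unnormalized: ∫|Ψ|² dx = 14.893, and ∫Ψ*·x³·Ψ dx = 630.16, so ⟨x³⟩ = 630.16 / 14.893.
⟨x³⟩ = 42.314.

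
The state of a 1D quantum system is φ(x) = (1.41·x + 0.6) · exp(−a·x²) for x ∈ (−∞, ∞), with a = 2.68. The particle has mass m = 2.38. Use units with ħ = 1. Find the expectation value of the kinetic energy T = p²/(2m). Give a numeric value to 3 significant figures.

0.946

T = −(ħ²/2m) d²/dx², so ⟨T⟩ = −(ħ²/2m) ∫ φ*·φ'' dx / ∫|φ|² dx; with m = 2.38.
Expand each integrand as polynomial × e^(−2ax²) and use ∫x^(2j)·e^(−2ax²) dx = (2j−1)!!/(4a)^j · √(π/(2a)), odd powers → 0; here √(π/(2a)) = 0.76558. Differentiate with the product rule, d/dx e^(−ax²) = −2ax·e^(−ax²).
State is unnormalized: ∫|φ|² dx = 0.41759, and ∫φ*·(−ħ²/2m · φ'') dx = 0.39500, so ⟨T⟩ = 0.39500 / 0.41759.
⟨T⟩ = 0.94589.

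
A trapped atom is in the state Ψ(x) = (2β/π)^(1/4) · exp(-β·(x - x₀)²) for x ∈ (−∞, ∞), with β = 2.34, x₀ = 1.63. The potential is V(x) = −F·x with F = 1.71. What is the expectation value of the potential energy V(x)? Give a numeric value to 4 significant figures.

⟨V⟩ = ∫ V(x)·|Ψ|² dx.
Gaussian moments (u = x − x₀): ∫u^(2j)·e^(−2βu²) du = (2j−1)!!/(4β)^j · √(π/(2β)), odd powers integrate to 0; here √(π/(2β)) = 0.81932.
⟨V⟩ = -2.7873.

-2.787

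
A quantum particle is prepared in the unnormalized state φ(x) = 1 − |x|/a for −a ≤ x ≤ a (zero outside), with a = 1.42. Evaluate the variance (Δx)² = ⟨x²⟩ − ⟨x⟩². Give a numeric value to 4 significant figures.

0.2016

Compute ⟨x⟩ and ⟨x²⟩ separately, then (Δx)² = ⟨x²⟩ − ⟨x⟩².
φ is even, so ∫ over [−a, a] = 2∫₀ᵃ with φ = 1 − x/a there: ∫₀ᵃ (1 − x/a)² dx = a/3, ∫₀ᵃ x²(1 − x/a)² dx = a³/30, ∫₀ᵃ x⁴(1 − x/a)² dx = a⁵/105.
Normalization: ∫|φ|² dx = 0.94667.
⟨x⟩ = 0.0000 and ⟨x²⟩ = 0.20164.
(Δx)² = 0.20164 − (0.0000)² = 0.20164.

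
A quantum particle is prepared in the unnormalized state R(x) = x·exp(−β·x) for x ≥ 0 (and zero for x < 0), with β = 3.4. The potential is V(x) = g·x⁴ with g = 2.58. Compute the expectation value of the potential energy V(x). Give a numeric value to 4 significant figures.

⟨V⟩ = ∫ V(x)·|R|² dx / ∫|R|² dx.
Every integrand reduces to terms xʲ·e^(−2βx) on [0, ∞); use ∫₀^∞ xʲ·e^(−2βx) dx = j!/(2β)^(j+1).
State is unnormalized: ∫|R|² dx = 0.0063607, and ∫R*·V(x)·R dx = 0.0027631, so ⟨V⟩ = 0.0027631 / 0.0063607.
⟨V⟩ = 0.43440.

0.4344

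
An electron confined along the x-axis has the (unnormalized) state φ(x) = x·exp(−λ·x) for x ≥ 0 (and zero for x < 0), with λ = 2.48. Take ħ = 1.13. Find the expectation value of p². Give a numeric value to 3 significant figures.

p² φ = −ħ² d²φ/dx²; ⟨p²⟩ = −ħ² ∫ φ*·φ'' dx / ∫|φ|² dx.
Differentiate x·exp(−λ·x) with the product rule; every integrand then reduces to terms xʲ·e^(−2λx) on [0, ∞), with ∫₀^∞ xʲ·e^(−2λx) dx = j!/(2λ)^(j+1).
State is unnormalized: ∫|φ|² dx = 0.016390, and ∫φ*·(−ħ² φ'') dx = 0.12872, so ⟨p²⟩ = 0.12872 / 0.016390.
⟨p²⟩ = 7.8534.

7.85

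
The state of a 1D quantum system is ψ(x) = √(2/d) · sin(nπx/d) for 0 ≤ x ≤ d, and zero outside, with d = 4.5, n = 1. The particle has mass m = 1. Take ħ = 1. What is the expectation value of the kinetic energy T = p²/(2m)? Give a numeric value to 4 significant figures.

0.2437

T = −(ħ²/2m) d²/dx², so ⟨T⟩ = −(ħ²/2m) ∫ ψ*·ψ'' dx; with m = 1.
d/dx sin(nπx/d) = (nπ/d)·cos(nπx/d) and d²/dx² sin(nπx/d) = −(nπ/d)²·sin(nπx/d); on 0 ≤ x ≤ d, ∫sin²(nπx/d) dx = d/2 and ∫sin(nπx/d)·cos(nπx/d) dx = 0.
⟨T⟩ = 0.24369.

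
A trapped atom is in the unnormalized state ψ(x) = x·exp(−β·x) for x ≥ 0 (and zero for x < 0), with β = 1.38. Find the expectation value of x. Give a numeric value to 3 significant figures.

1.09

⟨x⟩ = ∫ x·|ψ|² dx / ∫|ψ|² dx (integrals over the domain).
Every integrand reduces to terms xʲ·e^(−2βx) on [0, ∞); use ∫₀^∞ xʲ·e^(−2βx) dx = j!/(2β)^(j+1).
State is unnormalized: ∫|ψ|² dx = 0.095127, and ∫ψ*·x·ψ dx = 0.10340, so ⟨x⟩ = 0.10340 / 0.095127.
⟨x⟩ = 1.0870.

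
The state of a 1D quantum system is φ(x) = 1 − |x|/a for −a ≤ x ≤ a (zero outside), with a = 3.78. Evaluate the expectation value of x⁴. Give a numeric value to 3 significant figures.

⟨x⁴⟩ = ∫ x⁴·|φ|² dx / ∫|φ|² dx (integrals over the domain).
φ is even, so ∫ over [−a, a] = 2∫₀ᵃ with φ = 1 − x/a there: ∫₀ᵃ (1 − x/a)² dx = a/3, ∫₀ᵃ x²(1 − x/a)² dx = a³/30, ∫₀ᵃ x⁴(1 − x/a)² dx = a⁵/105.
State is unnormalized: ∫|φ|² dx = 2.5200, and ∫φ*·x⁴·φ dx = 14.699, so ⟨x⁴⟩ = 14.699 / 2.5200.
⟨x⁴⟩ = 5.8331.

5.83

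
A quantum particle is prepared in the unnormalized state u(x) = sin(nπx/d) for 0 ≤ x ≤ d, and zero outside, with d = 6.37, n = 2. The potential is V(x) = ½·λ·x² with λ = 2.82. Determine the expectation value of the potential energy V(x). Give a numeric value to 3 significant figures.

18.3

⟨V⟩ = ∫ V(x)·|u|² dx / ∫|u|² dx.
With sin²θ = (1 − cos2θ)/2 on 0 ≤ x ≤ d: ∫sin²(nπx/d) dx = d/2, ∫x·sin²(nπx/d) dx = d²/4, ∫x²·sin²(nπx/d) dx = d³·(1/6 − 1/(4n²π²)); higher powers xᵏ the same way, integrating xᵏ·cos(2nπx/d) by parts.
State is unnormalized: ∫|u|² dx = 3.1850, and ∫u*·V(x)·u dx = 58.434, so ⟨V⟩ = 58.434 / 3.1850.
⟨V⟩ = 18.347.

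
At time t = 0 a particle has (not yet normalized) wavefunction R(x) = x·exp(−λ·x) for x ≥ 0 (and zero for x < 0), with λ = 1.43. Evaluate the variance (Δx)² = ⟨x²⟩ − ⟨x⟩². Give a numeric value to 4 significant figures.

0.3668

Compute ⟨x⟩ and ⟨x²⟩ separately, then (Δx)² = ⟨x²⟩ − ⟨x⟩².
Every integrand reduces to terms xʲ·e^(−2λx) on [0, ∞); use ∫₀^∞ xʲ·e^(−2λx) dx = j!/(2λ)^(j+1).
Normalization: ∫|R|² dx = 0.085493.
⟨x⟩ = 1.0490 and ⟨x²⟩ = 1.4671.
(Δx)² = 1.4671 − (1.0490)² = 0.36677.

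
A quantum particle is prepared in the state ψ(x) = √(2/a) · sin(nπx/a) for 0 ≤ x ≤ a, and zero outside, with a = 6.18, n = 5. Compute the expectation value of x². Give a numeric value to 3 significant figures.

12.7

⟨x²⟩ = ∫ x²·|ψ|² dx (integrals over the domain).
With sin²θ = (1 − cos2θ)/2 on 0 ≤ x ≤ a: ∫sin²(nπx/a) dx = a/2, ∫x·sin²(nπx/a) dx = a²/4, ∫x²·sin²(nπx/a) dx = a³·(1/6 − 1/(4n²π²)); higher powers xᵏ the same way, integrating xᵏ·cos(2nπx/a) by parts.
⟨x²⟩ = 12.653.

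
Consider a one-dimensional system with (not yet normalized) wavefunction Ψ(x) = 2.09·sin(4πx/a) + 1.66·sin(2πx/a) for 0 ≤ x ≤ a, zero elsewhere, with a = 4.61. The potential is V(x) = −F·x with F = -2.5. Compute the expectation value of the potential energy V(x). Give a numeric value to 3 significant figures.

⟨V⟩ = ∫ V(x)·|Ψ|² dx / ∫|Ψ|² dx.
On 0 ≤ x ≤ a (j ≠ l): ∫sin²(jπx/a) dx = a/2, ∫sin(jπx/a)·sin(lπx/a) dx = 0; diagonal moments ∫x·sin²(jπx/a) dx = a²/4, ∫x²·sin²(jπx/a) dx = a³·(1/6 − 1/(4j²π²)); cross terms ∫x·sin(jπx/a)·sin(lπx/a) dx = 0 for j + l even and −4jla²/(π²(j² − l²)²) for j + l odd, ∫x²·sin(jπx/a)·sin(lπx/a) dx = (−1)^(j+l)·4jla³/(π²(j² − l²)²); higher powers the same way via product-to-sum and parts.
State is unnormalized: ∫|Ψ|² dx = 16.420, and ∫Ψ*·V(x)·Ψ dx = 94.621, so ⟨V⟩ = 94.621 / 16.420.
⟨V⟩ = 5.7625.

5.76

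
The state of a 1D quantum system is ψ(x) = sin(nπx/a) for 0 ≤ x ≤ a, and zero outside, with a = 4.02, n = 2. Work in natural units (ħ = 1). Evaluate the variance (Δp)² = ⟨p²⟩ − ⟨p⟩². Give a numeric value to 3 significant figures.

2.44

Compute ⟨p⟩ and ⟨p²⟩ separately; (Δp)² = ⟨p²⟩ − ⟨p⟩².
d/dx sin(nπx/a) = (nπ/a)·cos(nπx/a) and d²/dx² sin(nπx/a) = −(nπ/a)²·sin(nπx/a); on 0 ≤ x ≤ a, ∫sin²(nπx/a) dx = a/2 and ∫sin(nπx/a)·cos(nπx/a) dx = 0.
Normalization: ∫|ψ|² dx = 2.0100.
⟨p⟩ = 0.0000 and ⟨p²⟩ = 2.4429.
(Δp)² = 2.4429 − (0.0000)² = 2.4429.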